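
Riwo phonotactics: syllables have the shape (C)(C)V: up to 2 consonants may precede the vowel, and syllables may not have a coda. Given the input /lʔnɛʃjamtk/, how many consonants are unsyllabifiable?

Syllabifying with onset maximization leaves /l/, /m/, /t/, /k/ stranded (no codas are permitted; onsets may contain at most 2 consonants).

4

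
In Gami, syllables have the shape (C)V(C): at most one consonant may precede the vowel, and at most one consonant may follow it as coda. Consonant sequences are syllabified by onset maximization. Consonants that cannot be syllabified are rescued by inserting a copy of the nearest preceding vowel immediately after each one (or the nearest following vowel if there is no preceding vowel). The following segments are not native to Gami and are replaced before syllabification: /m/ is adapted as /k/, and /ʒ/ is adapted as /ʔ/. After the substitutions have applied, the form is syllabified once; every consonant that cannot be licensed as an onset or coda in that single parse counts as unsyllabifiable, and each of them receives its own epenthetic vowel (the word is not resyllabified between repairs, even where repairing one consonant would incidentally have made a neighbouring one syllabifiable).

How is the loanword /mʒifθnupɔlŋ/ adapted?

Substitution: /m/ → /k/, /ʒ/ → /ʔ/, giving /kʔifθnupɔlŋ/.
Under (C)V(C), the unsyllabifiable consonants are /k/, /θ/, /ŋ/ (at most one coda consonant is licensed; onsets are limited to one consonant).
Inserting the epenthetic vowel yields /k/ → /ki/, /θ/ → /θi/, /ŋ/ → /ŋɔ/.

kiʔifθinupɔlŋɔ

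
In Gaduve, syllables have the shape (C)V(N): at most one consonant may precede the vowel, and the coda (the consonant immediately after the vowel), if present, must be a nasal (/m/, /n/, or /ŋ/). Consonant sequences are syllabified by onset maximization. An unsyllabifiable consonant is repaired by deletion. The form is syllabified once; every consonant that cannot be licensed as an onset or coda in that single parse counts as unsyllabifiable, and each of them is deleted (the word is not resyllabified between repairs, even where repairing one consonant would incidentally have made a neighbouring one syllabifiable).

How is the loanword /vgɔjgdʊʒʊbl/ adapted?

Under (C)V(N), the unsyllabifiable consonants are /v/, /j/, /g/, /b/, /l/ (only a nasal (/m/, /n/, or /ŋ/) is licensed in coda position; onsets are limited to one consonant).
Deleting the stranded consonants removes /v/, /j/, /g/, /b/, /l/.

gɔdʊʒʊ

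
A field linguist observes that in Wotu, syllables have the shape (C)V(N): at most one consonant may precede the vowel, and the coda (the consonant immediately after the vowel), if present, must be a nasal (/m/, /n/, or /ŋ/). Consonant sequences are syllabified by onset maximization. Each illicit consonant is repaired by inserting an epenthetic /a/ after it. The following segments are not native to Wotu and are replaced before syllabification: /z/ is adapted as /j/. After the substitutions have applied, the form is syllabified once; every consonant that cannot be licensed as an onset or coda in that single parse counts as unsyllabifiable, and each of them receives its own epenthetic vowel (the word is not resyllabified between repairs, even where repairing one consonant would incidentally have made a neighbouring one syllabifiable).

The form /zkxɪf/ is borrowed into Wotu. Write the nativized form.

jakaxɪfa

Substitution: /z/ → /j/, giving /jkxɪf/.
The consonants /j/, /k/, /f/ cannot be parsed into a legal (C)V(N) syllable (only a nasal (/m/, /n/, or /ŋ/) is licensed in coda position; onsets are limited to one consonant).
Inserting the epenthetic vowel yields /j/ → /ja/, /k/ → /ka/, /f/ → /fa/.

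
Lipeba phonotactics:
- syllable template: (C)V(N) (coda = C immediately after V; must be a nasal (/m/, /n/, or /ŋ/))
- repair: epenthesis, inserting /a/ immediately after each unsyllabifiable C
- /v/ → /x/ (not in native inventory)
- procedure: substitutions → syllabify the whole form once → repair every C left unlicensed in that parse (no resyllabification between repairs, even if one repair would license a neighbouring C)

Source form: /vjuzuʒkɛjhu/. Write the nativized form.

xajuzuʒakɛjahu

Substitution: /v/ → /x/, giving /xjuzuʒkɛjhu/.
Under (C)V(N), the unsyllabifiable consonants are /x/, /ʒ/, /j/ (only a nasal (/m/, /n/, or /ŋ/) is licensed in coda position; onsets are limited to one consonant).
Epenthesis after each stranded consonant: /x/ → /xa/, /ʒ/ → /ʒa/, /j/ → /ja/.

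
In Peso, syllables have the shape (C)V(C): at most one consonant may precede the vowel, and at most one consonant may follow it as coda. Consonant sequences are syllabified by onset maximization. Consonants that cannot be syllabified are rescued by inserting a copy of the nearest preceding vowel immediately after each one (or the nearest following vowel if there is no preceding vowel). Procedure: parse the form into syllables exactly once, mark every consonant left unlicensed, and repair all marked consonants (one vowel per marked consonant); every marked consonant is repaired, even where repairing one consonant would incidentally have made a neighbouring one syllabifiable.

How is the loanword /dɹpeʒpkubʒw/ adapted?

deɹepeʒpekubʒuwu

The consonants /d/, /ɹ/, /p/, /ʒ/, /w/ cannot be parsed into a legal (C)V(C) syllable (at most one coda consonant is licensed; onsets are limited to one consonant).
Epenthesis after each stranded consonant: /d/ → /de/, /ɹ/ → /ɹe/, /p/ → /pe/, /ʒ/ → /ʒu/, /w/ → /wu/.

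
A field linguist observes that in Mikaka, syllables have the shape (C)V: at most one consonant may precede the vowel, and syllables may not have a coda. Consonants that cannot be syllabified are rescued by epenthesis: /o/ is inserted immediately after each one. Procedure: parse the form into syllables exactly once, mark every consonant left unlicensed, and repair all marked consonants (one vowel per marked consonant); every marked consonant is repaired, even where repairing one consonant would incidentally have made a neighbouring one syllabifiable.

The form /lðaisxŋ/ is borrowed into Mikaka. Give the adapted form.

loðaisoxoŋo

The consonants /l/, /s/, /x/, /ŋ/ cannot be parsed into a legal (C)V syllable (no codas are permitted; onsets are limited to one consonant).
Each unlicensed consonant becomes the onset of a new syllable: /l/ → /lo/, /s/ → /so/, /x/ → /xo/, /ŋ/ → /ŋo/.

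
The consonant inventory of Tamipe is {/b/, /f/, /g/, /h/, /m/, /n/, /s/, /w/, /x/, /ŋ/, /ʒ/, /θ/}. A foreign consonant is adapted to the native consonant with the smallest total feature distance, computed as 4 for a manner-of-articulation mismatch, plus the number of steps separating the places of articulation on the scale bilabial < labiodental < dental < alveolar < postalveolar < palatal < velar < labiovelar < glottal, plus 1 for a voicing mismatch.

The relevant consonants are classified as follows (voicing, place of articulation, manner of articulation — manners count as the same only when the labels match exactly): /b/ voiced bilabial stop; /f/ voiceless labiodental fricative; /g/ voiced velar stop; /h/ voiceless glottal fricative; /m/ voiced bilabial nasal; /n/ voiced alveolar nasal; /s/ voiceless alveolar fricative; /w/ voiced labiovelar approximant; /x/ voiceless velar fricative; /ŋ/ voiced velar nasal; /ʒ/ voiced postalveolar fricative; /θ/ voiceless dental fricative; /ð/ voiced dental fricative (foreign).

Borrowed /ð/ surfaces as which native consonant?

/θ/ is closest: same manner (fricative), place distance 0 (dental→dental), voicing differs (+1); total 1. Next closest is /f/ at distance 2.

θ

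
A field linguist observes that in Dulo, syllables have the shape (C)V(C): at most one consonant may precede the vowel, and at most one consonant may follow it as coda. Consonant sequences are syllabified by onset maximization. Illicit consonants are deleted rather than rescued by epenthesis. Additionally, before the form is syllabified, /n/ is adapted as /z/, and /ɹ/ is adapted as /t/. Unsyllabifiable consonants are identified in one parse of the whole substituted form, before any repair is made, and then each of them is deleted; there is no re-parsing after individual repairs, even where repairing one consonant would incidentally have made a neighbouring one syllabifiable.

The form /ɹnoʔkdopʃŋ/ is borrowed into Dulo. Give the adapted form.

Substitution: /ɹ/ → /t/, /n/ → /z/, giving /tzoʔkdopʃŋ/.
The consonants /t/, /k/, /ʃ/, /ŋ/ cannot be parsed into a legal (C)V(C) syllable (at most one coda consonant is licensed; onsets are limited to one consonant).
Deletion applies to /t/, /k/, /ʃ/, /ŋ/.

zoʔdop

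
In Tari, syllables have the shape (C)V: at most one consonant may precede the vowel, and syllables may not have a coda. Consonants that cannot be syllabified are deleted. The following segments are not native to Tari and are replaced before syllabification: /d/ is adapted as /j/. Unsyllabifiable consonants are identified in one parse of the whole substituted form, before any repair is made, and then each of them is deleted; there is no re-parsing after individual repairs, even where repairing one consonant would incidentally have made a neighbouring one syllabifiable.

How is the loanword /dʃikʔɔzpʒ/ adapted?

ʃiʔɔ

Substitution: /d/ → /j/, giving /jʃikʔɔzpʒ/.
Syllabifying with onset maximization leaves /j/, /k/, /z/, /p/, /ʒ/ stranded (no codas are permitted; onsets are limited to one consonant).
Deleting the stranded consonants removes /j/, /k/, /z/, /p/, /ʒ/.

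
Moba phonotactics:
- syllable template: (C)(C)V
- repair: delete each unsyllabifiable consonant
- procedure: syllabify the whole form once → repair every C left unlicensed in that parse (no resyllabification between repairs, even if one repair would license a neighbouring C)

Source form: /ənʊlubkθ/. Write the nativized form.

ənʊlu

Under (C)(C)V, the unsyllabifiable consonants are /b/, /k/, /θ/ (no codas are permitted; onsets may contain at most 2 consonants).
Deletion applies to /b/, /k/, /θ/.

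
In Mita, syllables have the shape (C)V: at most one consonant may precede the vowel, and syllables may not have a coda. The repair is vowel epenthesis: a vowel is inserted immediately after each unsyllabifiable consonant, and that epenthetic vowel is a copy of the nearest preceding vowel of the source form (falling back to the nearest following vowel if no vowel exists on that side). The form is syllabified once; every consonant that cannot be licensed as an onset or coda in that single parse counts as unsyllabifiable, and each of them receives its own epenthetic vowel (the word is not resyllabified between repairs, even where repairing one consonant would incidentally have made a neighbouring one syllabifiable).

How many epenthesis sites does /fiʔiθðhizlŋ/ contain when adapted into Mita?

The unsyllabifiable consonants are /θ/, /ð/, /z/, /l/, /ŋ/; each receives one epenthetic vowel.

5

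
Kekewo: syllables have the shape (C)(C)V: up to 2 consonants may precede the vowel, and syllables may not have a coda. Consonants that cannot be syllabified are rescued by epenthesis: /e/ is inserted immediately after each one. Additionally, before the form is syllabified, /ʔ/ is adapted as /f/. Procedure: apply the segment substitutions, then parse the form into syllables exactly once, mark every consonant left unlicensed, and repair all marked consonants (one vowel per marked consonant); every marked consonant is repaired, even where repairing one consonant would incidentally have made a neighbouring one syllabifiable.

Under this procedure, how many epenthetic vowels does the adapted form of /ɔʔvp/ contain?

3

After substitution the input is /ɔfvp/.
The unsyllabifiable consonants are /f/, /v/, /p/; each receives one epenthetic vowel.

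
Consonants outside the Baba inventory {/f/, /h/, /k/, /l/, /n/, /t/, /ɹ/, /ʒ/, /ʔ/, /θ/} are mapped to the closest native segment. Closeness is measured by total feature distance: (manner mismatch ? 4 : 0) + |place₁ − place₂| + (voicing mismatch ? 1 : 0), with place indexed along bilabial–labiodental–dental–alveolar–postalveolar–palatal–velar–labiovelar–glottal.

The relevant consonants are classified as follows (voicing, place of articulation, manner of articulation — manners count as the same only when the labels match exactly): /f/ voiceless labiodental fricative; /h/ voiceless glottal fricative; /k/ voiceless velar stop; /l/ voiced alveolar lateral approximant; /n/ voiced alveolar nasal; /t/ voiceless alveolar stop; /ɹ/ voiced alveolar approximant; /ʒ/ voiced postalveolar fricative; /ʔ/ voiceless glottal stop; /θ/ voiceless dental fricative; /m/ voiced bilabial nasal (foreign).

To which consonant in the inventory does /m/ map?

n

/n/ is closest: same manner (nasal), place distance 3 (bilabial→alveolar), same voicing; total 3. Next closest is /f/ at distance 6.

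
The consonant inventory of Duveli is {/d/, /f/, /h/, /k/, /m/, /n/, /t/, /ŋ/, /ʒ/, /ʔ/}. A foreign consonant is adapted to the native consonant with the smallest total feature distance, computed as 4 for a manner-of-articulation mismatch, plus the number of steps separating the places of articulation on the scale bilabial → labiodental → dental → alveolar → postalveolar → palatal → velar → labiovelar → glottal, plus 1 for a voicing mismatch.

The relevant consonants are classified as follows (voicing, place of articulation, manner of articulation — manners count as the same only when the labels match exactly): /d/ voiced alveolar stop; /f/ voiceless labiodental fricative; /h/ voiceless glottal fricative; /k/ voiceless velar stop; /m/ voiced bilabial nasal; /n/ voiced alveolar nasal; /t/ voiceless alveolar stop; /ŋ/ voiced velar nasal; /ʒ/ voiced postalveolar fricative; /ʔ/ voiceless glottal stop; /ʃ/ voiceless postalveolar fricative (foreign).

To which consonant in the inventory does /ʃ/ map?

ʒ

/ʒ/ is closest: same manner (fricative), place distance 0 (postalveolar→postalveolar), voicing differs (+1); total 1. Next closest is /f/ at distance 3.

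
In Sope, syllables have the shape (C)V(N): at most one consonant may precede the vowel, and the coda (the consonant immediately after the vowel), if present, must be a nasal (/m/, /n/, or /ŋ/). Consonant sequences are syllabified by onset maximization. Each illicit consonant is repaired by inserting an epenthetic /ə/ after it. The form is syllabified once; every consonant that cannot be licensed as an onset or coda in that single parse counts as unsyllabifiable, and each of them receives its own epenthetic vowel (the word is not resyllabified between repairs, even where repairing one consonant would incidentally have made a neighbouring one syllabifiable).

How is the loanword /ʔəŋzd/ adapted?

ʔəŋzədə

Syllabifying with onset maximization leaves /z/, /d/ stranded (only a nasal (/m/, /n/, or /ŋ/) is licensed in coda position; onsets are limited to one consonant).
Inserting the epenthetic vowel yields /z/ → /zə/, /d/ → /də/.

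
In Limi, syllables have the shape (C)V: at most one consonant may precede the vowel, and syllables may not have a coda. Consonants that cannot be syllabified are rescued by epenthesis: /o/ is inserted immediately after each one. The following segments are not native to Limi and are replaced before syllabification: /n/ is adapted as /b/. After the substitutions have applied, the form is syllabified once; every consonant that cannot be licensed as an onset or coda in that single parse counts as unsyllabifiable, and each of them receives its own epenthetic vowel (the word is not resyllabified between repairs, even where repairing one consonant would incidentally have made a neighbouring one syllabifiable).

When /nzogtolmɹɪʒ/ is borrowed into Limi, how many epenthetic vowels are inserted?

After substitution the input is /bzogtolmɹɪʒ/.
The unsyllabifiable consonants are /b/, /g/, /l/, /m/, /ʒ/; each receives one epenthetic vowel.

5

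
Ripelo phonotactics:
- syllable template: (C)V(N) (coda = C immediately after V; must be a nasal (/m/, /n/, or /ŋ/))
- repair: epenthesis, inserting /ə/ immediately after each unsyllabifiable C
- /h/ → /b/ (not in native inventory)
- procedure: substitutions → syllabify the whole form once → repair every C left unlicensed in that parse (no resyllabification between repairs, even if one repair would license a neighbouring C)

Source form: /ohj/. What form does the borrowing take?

obəjə

Substitution: /h/ → /b/, giving /obj/.
Under (C)V(N), the unsyllabifiable consonants are /b/, /j/ (only a nasal (/m/, /n/, or /ŋ/) is licensed in coda position; onsets are limited to one consonant).
Inserting the epenthetic vowel yields /b/ → /bə/, /j/ → /jə/.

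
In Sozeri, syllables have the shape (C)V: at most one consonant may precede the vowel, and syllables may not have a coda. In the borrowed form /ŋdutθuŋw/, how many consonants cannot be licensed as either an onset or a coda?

Under (C)V, the unsyllabifiable consonants are /ŋ/, /t/, /ŋ/, /w/ (no codas are permitted; onsets are limited to one consonant).

4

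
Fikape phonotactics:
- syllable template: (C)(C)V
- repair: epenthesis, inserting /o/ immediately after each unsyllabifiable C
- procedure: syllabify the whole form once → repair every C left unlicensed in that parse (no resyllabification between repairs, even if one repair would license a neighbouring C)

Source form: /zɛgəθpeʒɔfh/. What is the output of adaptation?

Under (C)(C)V, the unsyllabifiable consonants are /f/, /h/ (no codas are permitted; onsets may contain at most 2 consonants).
Inserting the epenthetic vowel yields /f/ → /fo/, /h/ → /ho/.

zɛgəθpeʒɔfoho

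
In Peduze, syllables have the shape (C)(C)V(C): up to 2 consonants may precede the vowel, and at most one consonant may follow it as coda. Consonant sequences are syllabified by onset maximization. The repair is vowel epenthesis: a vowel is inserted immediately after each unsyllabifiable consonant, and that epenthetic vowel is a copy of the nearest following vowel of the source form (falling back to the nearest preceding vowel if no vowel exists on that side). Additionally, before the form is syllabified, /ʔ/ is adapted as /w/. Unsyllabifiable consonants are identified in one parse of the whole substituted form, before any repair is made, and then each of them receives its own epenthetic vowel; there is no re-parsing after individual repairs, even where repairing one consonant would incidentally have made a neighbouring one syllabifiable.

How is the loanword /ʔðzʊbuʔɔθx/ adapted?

wʊðzʊbuwɔθxɔ

Substitution: /ʔ/ → /w/, giving /wðzʊbuwɔθx/.
The consonants /w/, /x/ cannot be parsed into a legal (C)(C)V(C) syllable (at most one coda consonant is licensed; onsets may contain at most 2 consonants).
Inserting the epenthetic vowel yields /w/ → /wʊ/, /x/ → /xɔ/.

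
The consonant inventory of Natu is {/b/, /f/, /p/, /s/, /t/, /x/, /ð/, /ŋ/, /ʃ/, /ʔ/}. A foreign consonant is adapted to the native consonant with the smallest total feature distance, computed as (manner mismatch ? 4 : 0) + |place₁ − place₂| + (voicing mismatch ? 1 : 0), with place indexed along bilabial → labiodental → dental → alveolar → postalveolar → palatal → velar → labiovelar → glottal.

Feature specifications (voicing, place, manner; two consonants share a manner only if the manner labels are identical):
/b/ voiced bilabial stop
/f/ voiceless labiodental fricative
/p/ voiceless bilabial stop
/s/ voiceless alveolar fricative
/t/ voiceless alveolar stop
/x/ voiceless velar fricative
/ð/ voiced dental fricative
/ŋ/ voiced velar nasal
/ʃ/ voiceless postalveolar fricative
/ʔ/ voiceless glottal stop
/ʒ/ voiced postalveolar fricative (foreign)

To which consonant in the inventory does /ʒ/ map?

ʃ

/ʃ/ is closest: same manner (fricative), place distance 0 (postalveolar→postalveolar), voicing differs (+1); total 1. Next closest is /s/ at distance 2.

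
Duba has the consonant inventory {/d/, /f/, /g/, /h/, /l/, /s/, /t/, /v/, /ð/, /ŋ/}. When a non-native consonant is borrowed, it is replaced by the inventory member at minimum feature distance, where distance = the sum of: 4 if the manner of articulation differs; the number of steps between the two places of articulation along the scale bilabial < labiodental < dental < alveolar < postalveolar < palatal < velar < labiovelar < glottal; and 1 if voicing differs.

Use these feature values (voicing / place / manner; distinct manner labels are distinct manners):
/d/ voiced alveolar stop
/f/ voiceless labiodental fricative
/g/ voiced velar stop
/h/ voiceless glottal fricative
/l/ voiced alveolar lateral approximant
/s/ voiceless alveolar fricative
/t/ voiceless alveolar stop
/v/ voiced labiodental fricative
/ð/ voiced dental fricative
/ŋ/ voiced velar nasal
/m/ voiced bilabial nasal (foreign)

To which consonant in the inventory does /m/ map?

/v/ is closest: manner differs (nasal→fricative, +4), place distance 1 (bilabial→labiodental), same voicing; total 5. Next closest is /f/ at distance 6.

v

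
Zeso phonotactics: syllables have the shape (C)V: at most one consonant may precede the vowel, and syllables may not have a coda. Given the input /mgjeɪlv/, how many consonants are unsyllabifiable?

Syllabifying with onset maximization leaves /m/, /g/, /l/, /v/ stranded (no codas are permitted; onsets are limited to one consonant).

4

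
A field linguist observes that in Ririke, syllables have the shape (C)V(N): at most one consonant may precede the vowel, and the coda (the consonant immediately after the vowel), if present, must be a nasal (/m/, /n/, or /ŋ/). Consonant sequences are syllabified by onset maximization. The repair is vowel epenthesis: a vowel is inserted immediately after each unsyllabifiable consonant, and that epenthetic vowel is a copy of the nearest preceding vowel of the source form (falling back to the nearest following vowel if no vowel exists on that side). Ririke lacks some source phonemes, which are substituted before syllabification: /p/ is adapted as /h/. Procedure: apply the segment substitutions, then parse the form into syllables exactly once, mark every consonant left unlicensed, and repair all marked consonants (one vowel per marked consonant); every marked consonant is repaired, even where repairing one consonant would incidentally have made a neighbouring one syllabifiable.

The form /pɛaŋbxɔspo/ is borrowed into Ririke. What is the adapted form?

hɛaŋbaxɔsɔho

Substitution: /p/ → /h/, giving /hɛaŋbxɔsho/.
Syllabifying with onset maximization leaves /b/, /s/ stranded (only a nasal (/m/, /n/, or /ŋ/) is licensed in coda position; onsets are limited to one consonant).
Each unlicensed consonant becomes the onset of a new syllable: /b/ → /ba/, /s/ → /sɔ/.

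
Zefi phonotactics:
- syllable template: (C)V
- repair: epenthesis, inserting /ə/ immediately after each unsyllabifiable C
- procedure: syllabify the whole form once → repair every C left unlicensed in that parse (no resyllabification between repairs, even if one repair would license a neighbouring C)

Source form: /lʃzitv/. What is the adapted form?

Under (C)V, the unsyllabifiable consonants are /l/, /ʃ/, /t/, /v/ (no codas are permitted; onsets are limited to one consonant).
Each unlicensed consonant becomes the onset of a new syllable: /l/ → /lə/, /ʃ/ → /ʃə/, /t/ → /tə/, /v/ → /və/.

ləʃəzitəvə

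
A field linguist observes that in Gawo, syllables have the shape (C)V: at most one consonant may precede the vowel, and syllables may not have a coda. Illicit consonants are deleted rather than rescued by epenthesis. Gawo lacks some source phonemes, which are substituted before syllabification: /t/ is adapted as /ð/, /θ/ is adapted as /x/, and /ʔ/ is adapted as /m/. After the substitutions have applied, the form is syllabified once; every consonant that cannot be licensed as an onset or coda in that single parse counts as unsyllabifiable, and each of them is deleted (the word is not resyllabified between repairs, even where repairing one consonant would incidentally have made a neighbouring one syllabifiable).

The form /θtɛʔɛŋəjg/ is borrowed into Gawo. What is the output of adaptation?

Substitution: /θ/ → /x/, /t/ → /ð/, /ʔ/ → /m/, giving /xðɛmɛŋəjg/.
Under (C)V, the unsyllabifiable consonants are /x/, /j/, /g/ (no codas are permitted; onsets are limited to one consonant).
Each unlicensed consonant is deleted: /x/, /j/, /g/.

ðɛmɛŋə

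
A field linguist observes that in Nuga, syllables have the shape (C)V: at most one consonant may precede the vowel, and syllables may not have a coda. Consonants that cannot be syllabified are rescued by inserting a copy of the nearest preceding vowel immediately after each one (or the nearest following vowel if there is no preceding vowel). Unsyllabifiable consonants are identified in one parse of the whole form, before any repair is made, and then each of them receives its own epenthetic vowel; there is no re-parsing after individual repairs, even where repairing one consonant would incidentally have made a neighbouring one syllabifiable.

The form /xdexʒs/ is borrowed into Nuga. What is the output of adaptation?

The consonants /x/, /x/, /ʒ/, /s/ cannot be parsed into a legal (C)V syllable (no codas are permitted; onsets are limited to one consonant).
Inserting the epenthetic vowel yields /x/ → /xe/, /x/ → /xe/, /ʒ/ → /ʒe/, /s/ → /se/.

xedexeʒese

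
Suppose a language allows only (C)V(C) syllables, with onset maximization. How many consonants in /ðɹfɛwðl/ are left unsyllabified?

The consonants /ð/, /ɹ/, /ð/, /l/ cannot be parsed into a legal (C)V(C) syllable (at most one coda consonant is licensed; onsets are limited to one consonant).

4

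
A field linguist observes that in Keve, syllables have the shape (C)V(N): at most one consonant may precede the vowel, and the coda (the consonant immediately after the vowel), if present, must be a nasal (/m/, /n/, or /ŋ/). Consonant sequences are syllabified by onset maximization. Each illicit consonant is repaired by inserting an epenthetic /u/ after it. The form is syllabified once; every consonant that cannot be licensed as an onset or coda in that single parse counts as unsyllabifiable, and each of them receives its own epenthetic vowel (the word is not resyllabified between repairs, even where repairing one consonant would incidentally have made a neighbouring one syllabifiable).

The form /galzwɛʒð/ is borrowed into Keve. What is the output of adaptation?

galuzuwɛʒuðu

Under (C)V(N), the unsyllabifiable consonants are /l/, /z/, /ʒ/, /ð/ (only a nasal (/m/, /n/, or /ŋ/) is licensed in coda position; onsets are limited to one consonant).
Epenthesis after each stranded consonant: /l/ → /lu/, /z/ → /zu/, /ʒ/ → /ʒu/, /ð/ → /ðu/.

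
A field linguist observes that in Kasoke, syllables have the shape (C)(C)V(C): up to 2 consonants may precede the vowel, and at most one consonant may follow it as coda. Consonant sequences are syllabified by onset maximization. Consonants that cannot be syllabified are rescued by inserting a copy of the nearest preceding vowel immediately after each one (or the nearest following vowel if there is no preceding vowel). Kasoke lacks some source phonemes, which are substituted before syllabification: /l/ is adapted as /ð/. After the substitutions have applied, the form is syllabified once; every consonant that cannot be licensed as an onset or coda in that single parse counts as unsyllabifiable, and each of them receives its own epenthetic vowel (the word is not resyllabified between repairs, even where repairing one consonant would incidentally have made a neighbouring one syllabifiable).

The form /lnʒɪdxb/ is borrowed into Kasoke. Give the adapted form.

ðɪnʒɪdxɪbɪ

Substitution: /l/ → /ð/, giving /ðnʒɪdxb/.
Under (C)(C)V(C), the unsyllabifiable consonants are /ð/, /x/, /b/ (at most one coda consonant is licensed; onsets may contain at most 2 consonants).
Epenthesis after each stranded consonant: /ð/ → /ðɪ/, /x/ → /xɪ/, /b/ → /bɪ/.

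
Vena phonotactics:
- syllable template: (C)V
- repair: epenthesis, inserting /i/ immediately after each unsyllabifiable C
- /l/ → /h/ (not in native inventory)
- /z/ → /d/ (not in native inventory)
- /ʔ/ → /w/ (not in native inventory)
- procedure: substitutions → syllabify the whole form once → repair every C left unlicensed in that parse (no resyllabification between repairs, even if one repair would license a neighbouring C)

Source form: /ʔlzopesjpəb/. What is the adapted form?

wihidopesijipəbi

Substitution: /ʔ/ → /w/, /l/ → /h/, /z/ → /d/, giving /whdopesjpəb/.
The consonants /w/, /h/, /s/, /j/, /b/ cannot be parsed into a legal (C)V syllable (no codas are permitted; onsets are limited to one consonant).
Inserting the epenthetic vowel yields /w/ → /wi/, /h/ → /hi/, /s/ → /si/, /j/ → /ji/, /b/ → /bi/.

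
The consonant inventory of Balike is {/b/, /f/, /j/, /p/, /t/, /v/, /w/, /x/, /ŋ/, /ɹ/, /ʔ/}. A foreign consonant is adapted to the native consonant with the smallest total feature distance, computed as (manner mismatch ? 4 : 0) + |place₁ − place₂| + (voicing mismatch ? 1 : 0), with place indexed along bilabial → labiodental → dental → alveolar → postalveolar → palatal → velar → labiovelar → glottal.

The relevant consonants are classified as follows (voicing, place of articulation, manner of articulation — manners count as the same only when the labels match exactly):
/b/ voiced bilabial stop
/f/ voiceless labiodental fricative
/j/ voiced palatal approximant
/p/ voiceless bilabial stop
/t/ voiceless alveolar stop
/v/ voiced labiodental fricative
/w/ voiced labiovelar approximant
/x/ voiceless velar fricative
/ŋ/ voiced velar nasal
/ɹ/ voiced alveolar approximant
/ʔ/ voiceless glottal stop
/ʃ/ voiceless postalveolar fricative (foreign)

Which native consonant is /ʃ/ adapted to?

x

/x/ is closest: same manner (fricative), place distance 2 (postalveolar→velar), same voicing; total 2. Next closest is /f/ at distance 3.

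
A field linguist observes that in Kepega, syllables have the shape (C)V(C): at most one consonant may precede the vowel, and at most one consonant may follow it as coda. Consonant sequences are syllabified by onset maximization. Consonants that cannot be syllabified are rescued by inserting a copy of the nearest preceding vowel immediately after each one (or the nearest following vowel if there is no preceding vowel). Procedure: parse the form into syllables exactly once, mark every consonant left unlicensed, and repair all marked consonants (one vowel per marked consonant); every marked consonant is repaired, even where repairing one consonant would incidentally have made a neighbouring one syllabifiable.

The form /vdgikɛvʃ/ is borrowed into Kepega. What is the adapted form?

Under (C)V(C), the unsyllabifiable consonants are /v/, /d/, /ʃ/ (at most one coda consonant is licensed; onsets are limited to one consonant).
Inserting the epenthetic vowel yields /v/ → /vi/, /d/ → /di/, /ʃ/ → /ʃɛ/.

vidigikɛvʃɛ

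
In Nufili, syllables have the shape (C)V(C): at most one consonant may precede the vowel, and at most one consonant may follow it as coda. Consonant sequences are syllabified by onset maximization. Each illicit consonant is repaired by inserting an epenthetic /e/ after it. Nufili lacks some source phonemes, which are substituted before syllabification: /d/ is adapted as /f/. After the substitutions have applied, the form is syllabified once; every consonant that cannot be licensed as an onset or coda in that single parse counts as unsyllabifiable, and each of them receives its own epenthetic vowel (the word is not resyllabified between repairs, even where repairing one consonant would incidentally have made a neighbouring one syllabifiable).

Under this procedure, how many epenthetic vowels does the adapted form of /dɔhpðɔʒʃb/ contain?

After substitution the input is /fɔhpðɔʒʃb/.
The unsyllabifiable consonants are /p/, /ʃ/, /b/; each receives one epenthetic vowel.

3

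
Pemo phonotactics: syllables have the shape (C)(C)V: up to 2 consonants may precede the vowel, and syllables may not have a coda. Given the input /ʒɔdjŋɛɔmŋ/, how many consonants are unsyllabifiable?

Under (C)(C)V, the unsyllabifiable consonants are /d/, /m/, /ŋ/ (no codas are permitted; onsets may contain at most 2 consonants).

3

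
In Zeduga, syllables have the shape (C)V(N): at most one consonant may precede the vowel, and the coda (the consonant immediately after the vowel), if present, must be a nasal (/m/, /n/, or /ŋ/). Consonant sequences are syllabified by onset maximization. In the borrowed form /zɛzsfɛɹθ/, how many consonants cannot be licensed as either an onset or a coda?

The consonants /z/, /s/, /ɹ/, /θ/ cannot be parsed into a legal (C)V(N) syllable (only a nasal (/m/, /n/, or /ŋ/) is licensed in coda position; onsets are limited to one consonant).

4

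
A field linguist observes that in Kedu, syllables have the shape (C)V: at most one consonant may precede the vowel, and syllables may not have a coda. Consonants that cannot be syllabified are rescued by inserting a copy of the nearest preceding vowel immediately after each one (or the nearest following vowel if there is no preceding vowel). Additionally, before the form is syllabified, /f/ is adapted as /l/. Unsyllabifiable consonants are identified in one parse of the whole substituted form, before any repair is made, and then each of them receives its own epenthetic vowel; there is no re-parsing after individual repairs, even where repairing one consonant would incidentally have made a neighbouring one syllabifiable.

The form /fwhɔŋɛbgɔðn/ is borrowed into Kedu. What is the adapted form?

lɔwɔhɔŋɛbɛgɔðɔnɔ

Substitution: /f/ → /l/, giving /lwhɔŋɛbgɔðn/.
Syllabifying with onset maximization leaves /l/, /w/, /b/, /ð/, /n/ stranded (no codas are permitted; onsets are limited to one consonant).
Each unlicensed consonant becomes the onset of a new syllable: /l/ → /lɔ/, /w/ → /wɔ/, /b/ → /bɛ/, /ð/ → /ðɔ/, /n/ → /nɔ/.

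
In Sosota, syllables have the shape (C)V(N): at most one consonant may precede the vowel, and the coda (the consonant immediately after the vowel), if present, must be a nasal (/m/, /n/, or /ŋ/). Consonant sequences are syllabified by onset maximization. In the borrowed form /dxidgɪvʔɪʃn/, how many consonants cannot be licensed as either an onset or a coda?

Syllabifying with onset maximization leaves /d/, /d/, /v/, /ʃ/, /n/ stranded (only a nasal (/m/, /n/, or /ŋ/) is licensed in coda position; onsets are limited to one consonant).

5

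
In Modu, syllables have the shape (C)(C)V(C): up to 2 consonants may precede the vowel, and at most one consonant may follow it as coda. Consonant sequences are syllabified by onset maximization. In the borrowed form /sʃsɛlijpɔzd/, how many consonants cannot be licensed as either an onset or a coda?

2

Syllabifying with onset maximization leaves /s/, /d/ stranded (at most one coda consonant is licensed; onsets may contain at most 2 consonants).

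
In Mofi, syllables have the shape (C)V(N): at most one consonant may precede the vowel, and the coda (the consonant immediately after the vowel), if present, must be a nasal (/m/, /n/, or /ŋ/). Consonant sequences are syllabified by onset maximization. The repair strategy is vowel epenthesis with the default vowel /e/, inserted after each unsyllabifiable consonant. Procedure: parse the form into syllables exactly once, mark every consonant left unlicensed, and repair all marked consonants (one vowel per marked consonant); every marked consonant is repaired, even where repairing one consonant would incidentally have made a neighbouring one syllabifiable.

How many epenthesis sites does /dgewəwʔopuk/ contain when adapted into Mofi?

The unsyllabifiable consonants are /d/, /w/, /k/; each receives one epenthetic vowel.

3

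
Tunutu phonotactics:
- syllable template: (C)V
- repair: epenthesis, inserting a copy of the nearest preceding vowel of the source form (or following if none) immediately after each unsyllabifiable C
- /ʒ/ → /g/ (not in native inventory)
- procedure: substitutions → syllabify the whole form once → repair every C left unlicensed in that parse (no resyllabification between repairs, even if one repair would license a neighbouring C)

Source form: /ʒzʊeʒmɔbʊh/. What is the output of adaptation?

gʊzʊegemɔbʊhʊ

Substitution: /ʒ/ → /g/, giving /gzʊegmɔbʊh/.
The consonants /g/, /g/, /h/ cannot be parsed into a legal (C)V syllable (no codas are permitted; onsets are limited to one consonant).
Inserting the epenthetic vowel yields /g/ → /gʊ/, /g/ → /ge/, /h/ → /hʊ/.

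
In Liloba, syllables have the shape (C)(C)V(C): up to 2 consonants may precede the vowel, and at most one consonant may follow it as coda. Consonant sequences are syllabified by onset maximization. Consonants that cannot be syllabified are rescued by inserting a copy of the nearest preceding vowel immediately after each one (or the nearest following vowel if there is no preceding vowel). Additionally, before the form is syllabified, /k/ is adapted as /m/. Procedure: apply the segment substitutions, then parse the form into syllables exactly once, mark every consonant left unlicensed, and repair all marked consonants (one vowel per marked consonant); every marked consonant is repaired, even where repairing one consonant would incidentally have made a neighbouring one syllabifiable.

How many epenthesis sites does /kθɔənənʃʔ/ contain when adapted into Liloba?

2

After substitution the input is /mθɔənənʃʔ/.
The unsyllabifiable consonants are /ʃ/, /ʔ/; each receives one epenthetic vowel.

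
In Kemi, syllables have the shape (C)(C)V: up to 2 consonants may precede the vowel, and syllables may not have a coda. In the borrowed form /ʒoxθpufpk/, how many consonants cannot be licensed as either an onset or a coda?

The consonants /x/, /f/, /p/, /k/ cannot be parsed into a legal (C)(C)V syllable (no codas are permitted; onsets may contain at most 2 consonants).

4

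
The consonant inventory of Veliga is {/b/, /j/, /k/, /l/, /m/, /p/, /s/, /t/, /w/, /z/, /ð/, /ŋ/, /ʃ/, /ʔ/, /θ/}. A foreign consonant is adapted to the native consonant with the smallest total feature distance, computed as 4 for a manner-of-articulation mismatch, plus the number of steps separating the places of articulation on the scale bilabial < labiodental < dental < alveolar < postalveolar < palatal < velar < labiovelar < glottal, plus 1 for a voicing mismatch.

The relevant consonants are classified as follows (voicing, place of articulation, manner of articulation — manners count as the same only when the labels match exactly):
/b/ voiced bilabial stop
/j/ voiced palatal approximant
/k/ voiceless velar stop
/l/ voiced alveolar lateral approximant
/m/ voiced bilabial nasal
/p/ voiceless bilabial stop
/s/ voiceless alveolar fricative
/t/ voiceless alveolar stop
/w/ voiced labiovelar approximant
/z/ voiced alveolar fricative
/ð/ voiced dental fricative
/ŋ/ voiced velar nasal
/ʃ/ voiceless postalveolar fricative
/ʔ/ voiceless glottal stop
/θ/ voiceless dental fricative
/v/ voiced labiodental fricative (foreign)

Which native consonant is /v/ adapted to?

ð

/ð/ is closest: same manner (fricative), place distance 1 (labiodental→dental), same voicing; total 1. Next closest is /z/ at distance 2.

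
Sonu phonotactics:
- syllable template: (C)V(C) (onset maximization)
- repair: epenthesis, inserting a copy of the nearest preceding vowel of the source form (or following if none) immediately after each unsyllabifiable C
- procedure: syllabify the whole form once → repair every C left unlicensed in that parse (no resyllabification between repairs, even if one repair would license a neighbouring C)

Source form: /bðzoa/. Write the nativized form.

The consonants /b/, /ð/ cannot be parsed into a legal (C)V(C) syllable (at most one coda consonant is licensed; onsets are limited to one consonant).
Each unlicensed consonant becomes the onset of a new syllable: /b/ → /bo/, /ð/ → /ðo/.

boðozoa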